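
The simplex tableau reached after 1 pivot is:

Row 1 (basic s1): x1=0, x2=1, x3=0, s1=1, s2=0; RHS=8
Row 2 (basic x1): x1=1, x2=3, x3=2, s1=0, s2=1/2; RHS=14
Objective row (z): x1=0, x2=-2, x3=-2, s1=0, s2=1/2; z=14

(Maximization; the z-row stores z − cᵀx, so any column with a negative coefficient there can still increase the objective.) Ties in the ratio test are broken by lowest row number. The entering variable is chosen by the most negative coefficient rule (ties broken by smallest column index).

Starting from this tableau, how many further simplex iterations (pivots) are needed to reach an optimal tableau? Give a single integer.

2

pivot: x2 in, x1 out → z = 70/3
pivot: x3 in, x2 out → z = 28
No improving column remains; optimal.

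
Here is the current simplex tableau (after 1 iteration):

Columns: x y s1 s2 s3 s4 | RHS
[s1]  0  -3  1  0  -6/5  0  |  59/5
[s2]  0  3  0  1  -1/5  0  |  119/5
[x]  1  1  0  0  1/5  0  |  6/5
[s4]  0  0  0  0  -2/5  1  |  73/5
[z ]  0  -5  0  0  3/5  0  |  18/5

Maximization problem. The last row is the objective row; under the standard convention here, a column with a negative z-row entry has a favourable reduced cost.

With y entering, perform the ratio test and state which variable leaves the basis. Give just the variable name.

Ratios: row 1 (s1): entry -3 ≤ 0, skip; row 2 (s2): (119/5)/3 = 119/15; row 3 (x): (6/5)/1 = 6/5; row 4 (s4): entry 0 ≤ 0, skip.
Minimum ratio 6/5 is in the x row, so x leaves.

x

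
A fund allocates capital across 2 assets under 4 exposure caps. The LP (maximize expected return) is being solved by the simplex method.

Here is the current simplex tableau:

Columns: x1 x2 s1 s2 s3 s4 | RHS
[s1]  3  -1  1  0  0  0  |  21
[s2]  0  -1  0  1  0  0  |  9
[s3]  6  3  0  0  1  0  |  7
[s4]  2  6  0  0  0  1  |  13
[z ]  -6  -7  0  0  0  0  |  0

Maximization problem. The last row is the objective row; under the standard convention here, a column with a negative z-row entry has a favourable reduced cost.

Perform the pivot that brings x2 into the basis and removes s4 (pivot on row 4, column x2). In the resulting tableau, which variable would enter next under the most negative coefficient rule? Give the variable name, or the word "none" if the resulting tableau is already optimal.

x1

Pivot element 6. New z-row = old z-row − (-7)·(row 4/6).
Updated z-row coefficients: x1: -11/3, x2: 0, s1: 0, s2: 0, s3: 0, s4: 7/6.
The most negative is -11/3 in column x1, so x1 would enter next.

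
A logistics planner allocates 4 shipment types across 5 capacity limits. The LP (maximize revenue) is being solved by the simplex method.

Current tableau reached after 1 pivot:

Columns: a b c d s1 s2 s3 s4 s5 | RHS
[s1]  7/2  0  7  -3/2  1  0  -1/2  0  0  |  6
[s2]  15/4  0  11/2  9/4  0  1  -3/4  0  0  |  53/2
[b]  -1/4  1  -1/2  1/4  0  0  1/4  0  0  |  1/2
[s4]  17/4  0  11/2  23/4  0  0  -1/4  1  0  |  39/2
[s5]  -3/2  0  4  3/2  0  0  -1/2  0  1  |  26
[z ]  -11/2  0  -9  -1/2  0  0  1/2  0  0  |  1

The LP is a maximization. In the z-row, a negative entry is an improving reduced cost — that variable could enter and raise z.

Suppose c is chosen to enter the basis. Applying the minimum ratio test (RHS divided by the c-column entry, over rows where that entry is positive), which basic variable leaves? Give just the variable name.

Ratios: row 1 (s1): 6/7 = 6/7; row 2 (s2): (53/2)/(11/2) = 53/11; row 3 (b): entry -1/2 ≤ 0, skip; row 4 (s4): (39/2)/(11/2) = 39/11; row 5 (s5): 26/4 = 13/2.
Minimum ratio 6/7 is in the s1 row, so s1 leaves.

s1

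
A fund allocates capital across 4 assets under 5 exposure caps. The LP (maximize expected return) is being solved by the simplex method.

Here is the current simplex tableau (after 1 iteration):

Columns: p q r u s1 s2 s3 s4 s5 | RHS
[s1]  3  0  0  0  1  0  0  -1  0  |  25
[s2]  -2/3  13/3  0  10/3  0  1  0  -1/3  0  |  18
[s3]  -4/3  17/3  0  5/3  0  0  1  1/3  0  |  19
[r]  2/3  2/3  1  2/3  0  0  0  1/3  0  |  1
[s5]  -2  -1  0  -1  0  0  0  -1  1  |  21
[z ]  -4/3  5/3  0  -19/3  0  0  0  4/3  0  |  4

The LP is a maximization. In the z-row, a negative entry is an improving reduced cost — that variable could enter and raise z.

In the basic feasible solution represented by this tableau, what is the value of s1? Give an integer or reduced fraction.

25

s1 is basic (row 1); its value is the RHS of that row: 25.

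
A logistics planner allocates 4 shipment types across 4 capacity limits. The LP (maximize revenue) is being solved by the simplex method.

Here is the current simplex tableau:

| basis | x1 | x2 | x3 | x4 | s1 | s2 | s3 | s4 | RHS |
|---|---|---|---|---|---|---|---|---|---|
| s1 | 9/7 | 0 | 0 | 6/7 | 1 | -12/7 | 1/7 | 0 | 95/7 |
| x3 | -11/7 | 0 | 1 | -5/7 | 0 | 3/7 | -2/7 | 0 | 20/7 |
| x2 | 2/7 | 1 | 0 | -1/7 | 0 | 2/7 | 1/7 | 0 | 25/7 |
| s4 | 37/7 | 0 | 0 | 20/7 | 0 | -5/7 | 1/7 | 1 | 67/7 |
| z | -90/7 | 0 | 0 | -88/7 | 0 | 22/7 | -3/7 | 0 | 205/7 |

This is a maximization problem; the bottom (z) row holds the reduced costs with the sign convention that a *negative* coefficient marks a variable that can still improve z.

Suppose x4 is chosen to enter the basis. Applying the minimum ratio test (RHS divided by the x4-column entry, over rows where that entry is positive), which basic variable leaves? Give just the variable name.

s4

Ratios: row 1 (s1): (95/7)/(6/7) = 95/6; row 2 (x3): entry -5/7 ≤ 0, skip; row 3 (x2): entry -1/7 ≤ 0, skip; row 4 (s4): (67/7)/(20/7) = 67/20.
Minimum ratio 67/20 is in the s4 row, so s4 leaves.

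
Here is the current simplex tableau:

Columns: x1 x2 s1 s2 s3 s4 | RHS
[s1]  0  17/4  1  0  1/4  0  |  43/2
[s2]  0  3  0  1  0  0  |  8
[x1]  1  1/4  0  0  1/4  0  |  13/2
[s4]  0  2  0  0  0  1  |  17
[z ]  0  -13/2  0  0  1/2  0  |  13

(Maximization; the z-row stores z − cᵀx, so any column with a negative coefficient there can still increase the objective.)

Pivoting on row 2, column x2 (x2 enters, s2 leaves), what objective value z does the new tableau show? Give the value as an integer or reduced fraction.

91/3

Minimum ratio for x2: 8/3 = 8/3.
z changes by −(z-row coeff of x2)·ratio = −(-13/2)·(8/3) = 52/3.
New z = 13 + (52/3) = 91/3.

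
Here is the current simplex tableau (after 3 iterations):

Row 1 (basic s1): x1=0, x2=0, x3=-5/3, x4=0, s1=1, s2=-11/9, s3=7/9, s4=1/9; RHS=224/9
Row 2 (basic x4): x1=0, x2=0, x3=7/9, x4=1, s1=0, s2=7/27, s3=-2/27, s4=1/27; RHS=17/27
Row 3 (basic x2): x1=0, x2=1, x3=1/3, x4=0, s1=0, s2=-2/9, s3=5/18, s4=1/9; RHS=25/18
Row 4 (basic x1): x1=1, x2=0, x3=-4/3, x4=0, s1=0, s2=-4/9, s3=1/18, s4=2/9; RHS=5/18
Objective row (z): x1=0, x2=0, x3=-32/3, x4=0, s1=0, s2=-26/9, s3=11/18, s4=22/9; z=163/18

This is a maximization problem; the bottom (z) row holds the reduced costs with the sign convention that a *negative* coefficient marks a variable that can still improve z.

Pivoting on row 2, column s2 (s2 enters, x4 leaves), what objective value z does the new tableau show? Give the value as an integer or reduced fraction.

Minimum ratio for s2: (17/27)/(7/27) = 17/7.
z changes by −(z-row coeff of s2)·ratio = −(-26/9)·(17/7) = 442/63.
New z = 163/18 + (442/63) = 225/14.

225/14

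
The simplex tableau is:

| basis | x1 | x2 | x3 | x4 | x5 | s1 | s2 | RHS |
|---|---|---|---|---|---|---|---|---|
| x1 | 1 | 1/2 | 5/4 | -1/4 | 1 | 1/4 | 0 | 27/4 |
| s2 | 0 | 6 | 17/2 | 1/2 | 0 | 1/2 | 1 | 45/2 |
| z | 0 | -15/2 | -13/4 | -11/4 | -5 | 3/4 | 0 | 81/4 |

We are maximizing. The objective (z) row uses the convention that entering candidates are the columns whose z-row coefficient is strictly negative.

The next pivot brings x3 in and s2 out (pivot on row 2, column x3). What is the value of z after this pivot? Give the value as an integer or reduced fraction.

Minimum ratio for x3: (45/2)/(17/2) = 45/17.
z changes by −(z-row coeff of x3)·ratio = −(-13/4)·(45/17) = 585/68.
New z = 81/4 + (585/68) = 981/34.

981/34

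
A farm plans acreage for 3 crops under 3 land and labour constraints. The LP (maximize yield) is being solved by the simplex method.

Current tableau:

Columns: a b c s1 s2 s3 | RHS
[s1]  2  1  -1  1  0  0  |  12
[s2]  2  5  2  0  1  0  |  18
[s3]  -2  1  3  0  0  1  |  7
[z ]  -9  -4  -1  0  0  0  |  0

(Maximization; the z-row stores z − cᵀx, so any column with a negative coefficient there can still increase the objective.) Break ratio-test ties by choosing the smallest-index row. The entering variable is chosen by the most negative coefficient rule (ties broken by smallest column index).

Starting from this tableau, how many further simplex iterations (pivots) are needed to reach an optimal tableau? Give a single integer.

2

pivot: a in, s1 out → z = 54
pivot: c in, s2 out → z = 65
No improving column remains; optimal.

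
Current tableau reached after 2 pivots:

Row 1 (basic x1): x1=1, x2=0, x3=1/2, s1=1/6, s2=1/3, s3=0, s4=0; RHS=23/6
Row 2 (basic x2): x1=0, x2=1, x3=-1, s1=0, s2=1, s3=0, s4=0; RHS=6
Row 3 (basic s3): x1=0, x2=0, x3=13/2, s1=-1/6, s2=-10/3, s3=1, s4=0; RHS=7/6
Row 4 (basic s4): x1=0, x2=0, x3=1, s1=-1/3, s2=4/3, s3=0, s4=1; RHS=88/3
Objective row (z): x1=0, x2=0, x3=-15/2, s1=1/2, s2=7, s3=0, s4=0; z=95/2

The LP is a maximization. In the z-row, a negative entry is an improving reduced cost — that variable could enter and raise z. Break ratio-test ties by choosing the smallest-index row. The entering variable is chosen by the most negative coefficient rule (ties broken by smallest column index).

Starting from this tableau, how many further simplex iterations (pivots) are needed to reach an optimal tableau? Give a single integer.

pivot: x3 in, s3 out → z = 635/13
No improving column remains; optimal.

1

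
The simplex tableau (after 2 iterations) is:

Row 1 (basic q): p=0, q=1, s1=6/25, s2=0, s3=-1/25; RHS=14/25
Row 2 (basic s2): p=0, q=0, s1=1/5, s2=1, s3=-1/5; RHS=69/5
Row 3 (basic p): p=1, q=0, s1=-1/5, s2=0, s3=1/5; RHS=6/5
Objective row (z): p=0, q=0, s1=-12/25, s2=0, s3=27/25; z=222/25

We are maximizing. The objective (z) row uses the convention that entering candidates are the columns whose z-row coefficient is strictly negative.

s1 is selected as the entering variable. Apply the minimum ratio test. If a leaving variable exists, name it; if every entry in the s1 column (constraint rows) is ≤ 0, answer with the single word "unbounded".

Ratios: row 1 (q): (14/25)/(6/25) = 7/3; row 2 (s2): (69/5)/(1/5) = 69; row 3 (p): entry -1/5 ≤ 0, skip.
Minimum ratio is in the q row, so q leaves.

q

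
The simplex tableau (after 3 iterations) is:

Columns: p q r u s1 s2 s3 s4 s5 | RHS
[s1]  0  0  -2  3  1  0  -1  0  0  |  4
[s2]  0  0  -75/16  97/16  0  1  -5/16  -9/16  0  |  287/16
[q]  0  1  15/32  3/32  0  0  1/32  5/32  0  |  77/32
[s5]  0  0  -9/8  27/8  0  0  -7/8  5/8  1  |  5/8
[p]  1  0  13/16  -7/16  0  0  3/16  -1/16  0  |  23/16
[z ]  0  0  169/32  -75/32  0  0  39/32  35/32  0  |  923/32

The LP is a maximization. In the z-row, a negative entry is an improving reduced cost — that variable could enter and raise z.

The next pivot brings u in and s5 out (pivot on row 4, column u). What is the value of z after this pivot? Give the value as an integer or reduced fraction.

Minimum ratio for u: (5/8)/(27/8) = 5/27.
z changes by −(z-row coeff of u)·ratio = −(-75/32)·(5/27) = 125/288.
New z = 923/32 + (125/288) = 527/18.

527/18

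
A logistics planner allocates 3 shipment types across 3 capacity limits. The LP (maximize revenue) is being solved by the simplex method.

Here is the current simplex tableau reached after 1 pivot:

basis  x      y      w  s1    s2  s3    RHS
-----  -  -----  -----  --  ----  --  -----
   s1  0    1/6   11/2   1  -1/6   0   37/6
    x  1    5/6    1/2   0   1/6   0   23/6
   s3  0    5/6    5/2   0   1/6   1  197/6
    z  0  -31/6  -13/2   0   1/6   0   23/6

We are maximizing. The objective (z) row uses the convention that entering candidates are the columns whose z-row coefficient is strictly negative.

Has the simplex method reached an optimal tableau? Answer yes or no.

no

Column y has objective-row coefficient -31/6, which is negative; an improving pivot exists, so not yet optimal.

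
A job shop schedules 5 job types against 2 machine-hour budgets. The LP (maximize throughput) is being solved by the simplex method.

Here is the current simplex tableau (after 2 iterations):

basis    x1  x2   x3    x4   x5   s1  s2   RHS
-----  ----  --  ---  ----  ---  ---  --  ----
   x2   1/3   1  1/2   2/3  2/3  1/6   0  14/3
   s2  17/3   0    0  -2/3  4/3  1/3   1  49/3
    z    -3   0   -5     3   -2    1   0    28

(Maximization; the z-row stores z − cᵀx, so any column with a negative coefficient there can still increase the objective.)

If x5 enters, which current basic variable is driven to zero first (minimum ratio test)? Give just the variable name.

Ratios: row 1 (x2): (14/3)/(2/3) = 7; row 2 (s2): (49/3)/(4/3) = 49/4.
Minimum ratio 7 is in the x2 row, so x2 leaves.

x2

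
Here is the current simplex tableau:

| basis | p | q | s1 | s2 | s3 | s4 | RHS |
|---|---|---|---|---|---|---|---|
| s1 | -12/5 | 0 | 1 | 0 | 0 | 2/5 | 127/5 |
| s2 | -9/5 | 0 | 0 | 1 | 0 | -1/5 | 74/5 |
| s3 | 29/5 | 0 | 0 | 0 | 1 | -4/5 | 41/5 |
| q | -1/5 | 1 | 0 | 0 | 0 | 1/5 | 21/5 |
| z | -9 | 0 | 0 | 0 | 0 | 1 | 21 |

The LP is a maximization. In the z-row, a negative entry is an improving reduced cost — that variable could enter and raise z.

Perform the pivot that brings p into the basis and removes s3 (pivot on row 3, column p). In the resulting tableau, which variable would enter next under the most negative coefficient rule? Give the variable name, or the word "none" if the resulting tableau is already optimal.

Pivot element 29/5. New z-row = old z-row − (-9)·(row 3/(29/5)).
Updated z-row coefficients: p: 0, q: 0, s1: 0, s2: 0, s3: 45/29, s4: -7/29.
The most negative is -7/29 in column s4, so s4 would enter next.

s4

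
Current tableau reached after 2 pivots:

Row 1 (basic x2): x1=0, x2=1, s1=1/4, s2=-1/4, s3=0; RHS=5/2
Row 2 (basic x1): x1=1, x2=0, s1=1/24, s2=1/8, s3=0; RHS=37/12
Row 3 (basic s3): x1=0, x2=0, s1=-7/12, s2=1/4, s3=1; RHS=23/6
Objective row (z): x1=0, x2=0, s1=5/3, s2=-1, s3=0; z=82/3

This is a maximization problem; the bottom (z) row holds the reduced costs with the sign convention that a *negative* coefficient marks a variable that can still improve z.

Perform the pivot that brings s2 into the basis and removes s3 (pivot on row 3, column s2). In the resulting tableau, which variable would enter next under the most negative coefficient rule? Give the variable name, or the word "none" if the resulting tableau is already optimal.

Pivot element 1/4. New z-row = old z-row − (-1)·(row 3/(1/4)).
Updated z-row coefficients: x1: 0, x2: 0, s1: -2/3, s2: 0, s3: 4.
The most negative is -2/3 in column s1, so s1 would enter next.

s1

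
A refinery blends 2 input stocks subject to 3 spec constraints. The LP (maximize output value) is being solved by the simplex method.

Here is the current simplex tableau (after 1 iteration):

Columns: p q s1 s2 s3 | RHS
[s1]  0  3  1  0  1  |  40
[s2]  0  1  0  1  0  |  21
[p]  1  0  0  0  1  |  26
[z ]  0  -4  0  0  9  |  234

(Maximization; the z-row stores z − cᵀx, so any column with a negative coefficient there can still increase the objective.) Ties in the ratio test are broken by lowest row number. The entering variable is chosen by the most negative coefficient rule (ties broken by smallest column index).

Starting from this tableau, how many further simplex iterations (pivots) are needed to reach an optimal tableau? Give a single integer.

1

pivot: q in, s1 out → z = 862/3
No improving column remains; optimal.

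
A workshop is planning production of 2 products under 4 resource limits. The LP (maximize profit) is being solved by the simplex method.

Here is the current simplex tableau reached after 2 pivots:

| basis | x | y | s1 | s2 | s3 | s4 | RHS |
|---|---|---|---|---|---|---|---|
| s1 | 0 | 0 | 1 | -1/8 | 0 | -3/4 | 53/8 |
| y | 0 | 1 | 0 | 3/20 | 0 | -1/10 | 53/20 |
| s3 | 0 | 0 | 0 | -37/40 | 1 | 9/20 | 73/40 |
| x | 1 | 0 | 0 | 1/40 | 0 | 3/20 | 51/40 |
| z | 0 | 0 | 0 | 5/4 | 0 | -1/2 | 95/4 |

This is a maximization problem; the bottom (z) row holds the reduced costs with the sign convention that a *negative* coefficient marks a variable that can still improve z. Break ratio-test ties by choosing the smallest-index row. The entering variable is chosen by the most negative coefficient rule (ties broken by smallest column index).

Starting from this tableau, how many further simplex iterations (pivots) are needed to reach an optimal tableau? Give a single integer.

pivot: s4 in, s3 out → z = 232/9
No improving column remains; optimal.

1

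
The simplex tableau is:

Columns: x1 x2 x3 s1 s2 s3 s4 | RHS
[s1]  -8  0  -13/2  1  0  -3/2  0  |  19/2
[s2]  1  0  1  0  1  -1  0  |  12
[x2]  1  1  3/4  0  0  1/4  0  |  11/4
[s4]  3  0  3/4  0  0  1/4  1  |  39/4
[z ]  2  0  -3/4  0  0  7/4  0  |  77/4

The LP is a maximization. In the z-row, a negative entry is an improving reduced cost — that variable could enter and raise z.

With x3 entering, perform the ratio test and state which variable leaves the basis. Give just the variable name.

x2

Ratios: row 1 (s1): entry -13/2 ≤ 0, skip; row 2 (s2): 12/1 = 12; row 3 (x2): (11/4)/(3/4) = 11/3; row 4 (s4): (39/4)/(3/4) = 13.
Minimum ratio 11/3 is in the x2 row, so x2 leaves.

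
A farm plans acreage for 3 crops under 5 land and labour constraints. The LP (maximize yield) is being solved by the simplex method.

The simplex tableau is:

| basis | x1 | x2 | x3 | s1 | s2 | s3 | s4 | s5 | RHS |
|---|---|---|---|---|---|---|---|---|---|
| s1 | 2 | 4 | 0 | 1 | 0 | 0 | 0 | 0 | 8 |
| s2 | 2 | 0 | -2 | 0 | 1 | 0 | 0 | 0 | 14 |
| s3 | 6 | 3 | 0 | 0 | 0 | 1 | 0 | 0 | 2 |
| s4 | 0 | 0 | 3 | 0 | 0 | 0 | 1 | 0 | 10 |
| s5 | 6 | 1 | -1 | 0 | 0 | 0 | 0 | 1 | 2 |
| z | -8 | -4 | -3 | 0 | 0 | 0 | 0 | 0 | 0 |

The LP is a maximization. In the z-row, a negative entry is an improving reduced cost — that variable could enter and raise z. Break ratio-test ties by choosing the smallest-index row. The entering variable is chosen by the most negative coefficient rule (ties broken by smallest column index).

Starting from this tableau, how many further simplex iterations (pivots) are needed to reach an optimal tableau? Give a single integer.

pivot: x1 in, s3 out → z = 8/3
pivot: x3 in, s4 out → z = 38/3
No improving column remains; optimal.

2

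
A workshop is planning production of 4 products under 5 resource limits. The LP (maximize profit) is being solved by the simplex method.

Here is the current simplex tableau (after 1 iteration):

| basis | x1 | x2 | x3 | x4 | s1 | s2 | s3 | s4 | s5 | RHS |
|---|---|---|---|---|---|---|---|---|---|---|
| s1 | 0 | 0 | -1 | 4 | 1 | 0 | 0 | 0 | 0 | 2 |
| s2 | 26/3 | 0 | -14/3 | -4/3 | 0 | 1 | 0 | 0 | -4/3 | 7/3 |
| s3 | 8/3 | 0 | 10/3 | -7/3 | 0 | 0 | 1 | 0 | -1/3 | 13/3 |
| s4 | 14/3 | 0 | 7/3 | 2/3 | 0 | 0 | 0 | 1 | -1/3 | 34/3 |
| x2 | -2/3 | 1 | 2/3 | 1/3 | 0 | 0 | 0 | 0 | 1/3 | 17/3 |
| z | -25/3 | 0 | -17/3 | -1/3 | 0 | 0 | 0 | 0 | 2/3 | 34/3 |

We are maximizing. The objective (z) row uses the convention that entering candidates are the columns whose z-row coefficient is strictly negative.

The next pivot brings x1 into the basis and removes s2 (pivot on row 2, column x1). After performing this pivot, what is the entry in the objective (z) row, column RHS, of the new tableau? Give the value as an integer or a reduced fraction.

Pivot element is row 2, column x1: 26/3.
Normalize row 2: new (row 2, RHS) = (7/3)/(26/3) = 7/26.
z-row ← z-row − (-25/3)·(new row 2): 34/3 − (-25/3)·(7/26) = 353/26.

353/26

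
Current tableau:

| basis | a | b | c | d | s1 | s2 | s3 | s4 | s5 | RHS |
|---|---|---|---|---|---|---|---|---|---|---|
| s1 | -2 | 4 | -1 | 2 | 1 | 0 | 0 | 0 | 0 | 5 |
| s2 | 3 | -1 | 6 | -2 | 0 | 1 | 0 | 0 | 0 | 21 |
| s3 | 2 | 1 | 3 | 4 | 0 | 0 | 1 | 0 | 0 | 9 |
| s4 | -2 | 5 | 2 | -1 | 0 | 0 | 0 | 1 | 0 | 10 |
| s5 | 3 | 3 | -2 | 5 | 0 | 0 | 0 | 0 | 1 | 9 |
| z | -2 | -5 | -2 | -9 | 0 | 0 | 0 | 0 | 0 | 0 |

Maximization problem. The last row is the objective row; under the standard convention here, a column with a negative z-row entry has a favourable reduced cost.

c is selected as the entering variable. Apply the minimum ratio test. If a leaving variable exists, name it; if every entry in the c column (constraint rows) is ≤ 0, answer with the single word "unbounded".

s3

Ratios: row 1 (s1): entry -1 ≤ 0, skip; row 2 (s2): 21/6 = 7/2; row 3 (s3): 9/3 = 3; row 4 (s4): 10/2 = 5; row 5 (s5): entry -2 ≤ 0, skip.
Minimum ratio is in the s3 row, so s3 leaves.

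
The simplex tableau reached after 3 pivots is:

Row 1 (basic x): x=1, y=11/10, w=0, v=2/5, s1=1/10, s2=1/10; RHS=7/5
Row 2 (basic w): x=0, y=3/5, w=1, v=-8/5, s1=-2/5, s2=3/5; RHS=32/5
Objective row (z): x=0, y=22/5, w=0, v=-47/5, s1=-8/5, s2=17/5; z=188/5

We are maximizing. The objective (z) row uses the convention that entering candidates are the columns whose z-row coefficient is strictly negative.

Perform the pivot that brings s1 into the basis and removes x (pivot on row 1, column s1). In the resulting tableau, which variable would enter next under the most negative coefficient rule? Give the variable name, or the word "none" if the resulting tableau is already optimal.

v

Pivot element 1/10. New z-row = old z-row − (-8/5)·(row 1/(1/10)).
Updated z-row coefficients: x: 16, y: 22, w: 0, v: -3, s1: 0, s2: 5.
The most negative is -3 in column v, so v would enter next.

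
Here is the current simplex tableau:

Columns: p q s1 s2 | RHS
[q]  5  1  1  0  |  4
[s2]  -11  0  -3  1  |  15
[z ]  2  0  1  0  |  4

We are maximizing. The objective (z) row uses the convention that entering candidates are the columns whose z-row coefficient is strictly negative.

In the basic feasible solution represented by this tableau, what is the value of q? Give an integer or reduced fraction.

4

q is basic (row 1); its value is the RHS of that row: 4.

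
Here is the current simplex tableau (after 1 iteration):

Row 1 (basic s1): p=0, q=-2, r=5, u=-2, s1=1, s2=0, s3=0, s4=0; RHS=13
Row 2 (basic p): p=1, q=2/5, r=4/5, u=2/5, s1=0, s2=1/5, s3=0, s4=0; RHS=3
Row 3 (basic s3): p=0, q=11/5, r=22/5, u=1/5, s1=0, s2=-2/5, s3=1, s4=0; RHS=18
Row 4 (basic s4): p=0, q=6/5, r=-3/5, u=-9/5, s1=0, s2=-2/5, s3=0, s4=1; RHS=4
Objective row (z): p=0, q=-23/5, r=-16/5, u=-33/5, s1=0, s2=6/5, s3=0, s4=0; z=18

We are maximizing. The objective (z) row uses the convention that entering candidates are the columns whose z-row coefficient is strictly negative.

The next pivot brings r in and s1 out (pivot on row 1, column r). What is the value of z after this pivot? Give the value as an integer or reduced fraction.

658/25

Minimum ratio for r: 13/5 = 13/5.
z changes by −(z-row coeff of r)·ratio = −(-16/5)·(13/5) = 208/25.
New z = 18 + (208/25) = 658/25.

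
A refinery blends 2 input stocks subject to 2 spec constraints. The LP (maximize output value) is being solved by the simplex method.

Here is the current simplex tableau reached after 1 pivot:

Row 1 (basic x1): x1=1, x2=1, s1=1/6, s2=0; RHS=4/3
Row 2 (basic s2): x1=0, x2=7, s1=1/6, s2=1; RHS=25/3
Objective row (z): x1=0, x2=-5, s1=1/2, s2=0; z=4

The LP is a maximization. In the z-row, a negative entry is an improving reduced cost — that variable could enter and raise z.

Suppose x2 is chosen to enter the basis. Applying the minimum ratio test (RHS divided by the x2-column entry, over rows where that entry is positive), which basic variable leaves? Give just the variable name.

Ratios: row 1 (x1): (4/3)/1 = 4/3; row 2 (s2): (25/3)/7 = 25/21.
Minimum ratio 25/21 is in the s2 row, so s2 leaves.

s2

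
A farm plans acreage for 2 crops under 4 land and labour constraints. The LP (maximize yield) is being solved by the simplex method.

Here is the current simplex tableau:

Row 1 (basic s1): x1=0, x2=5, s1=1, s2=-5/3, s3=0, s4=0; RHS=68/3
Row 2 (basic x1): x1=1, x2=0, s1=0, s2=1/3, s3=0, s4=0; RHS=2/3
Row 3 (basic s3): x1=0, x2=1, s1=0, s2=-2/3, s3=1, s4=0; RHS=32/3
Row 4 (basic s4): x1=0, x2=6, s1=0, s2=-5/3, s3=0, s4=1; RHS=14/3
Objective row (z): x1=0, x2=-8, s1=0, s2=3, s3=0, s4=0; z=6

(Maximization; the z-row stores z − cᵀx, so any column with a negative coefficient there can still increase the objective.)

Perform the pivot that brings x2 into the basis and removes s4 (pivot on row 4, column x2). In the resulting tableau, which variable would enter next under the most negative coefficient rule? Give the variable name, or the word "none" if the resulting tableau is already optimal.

none

Pivot element 6. New z-row = old z-row − (-8)·(row 4/6).
Updated z-row coefficients: x1: 0, x2: 0, s1: 0, s2: 7/9, s3: 0, s4: 4/3.
No coefficient is strictly negative; the tableau after this pivot is optimal.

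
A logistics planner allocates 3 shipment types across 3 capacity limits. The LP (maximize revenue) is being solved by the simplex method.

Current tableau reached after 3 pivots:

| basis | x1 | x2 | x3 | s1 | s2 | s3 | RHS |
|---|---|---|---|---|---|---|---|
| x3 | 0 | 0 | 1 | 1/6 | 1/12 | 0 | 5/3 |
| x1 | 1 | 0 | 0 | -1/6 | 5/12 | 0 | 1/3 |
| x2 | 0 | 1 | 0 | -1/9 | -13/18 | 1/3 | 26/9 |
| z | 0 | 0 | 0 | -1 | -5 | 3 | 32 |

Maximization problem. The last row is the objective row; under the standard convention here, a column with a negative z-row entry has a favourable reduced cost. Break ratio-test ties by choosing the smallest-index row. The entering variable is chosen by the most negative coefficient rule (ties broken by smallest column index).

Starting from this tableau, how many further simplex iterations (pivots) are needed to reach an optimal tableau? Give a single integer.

pivot: s2 in, x1 out → z = 36
pivot: s1 in, x3 out → z = 60
No improving column remains; optimal.

2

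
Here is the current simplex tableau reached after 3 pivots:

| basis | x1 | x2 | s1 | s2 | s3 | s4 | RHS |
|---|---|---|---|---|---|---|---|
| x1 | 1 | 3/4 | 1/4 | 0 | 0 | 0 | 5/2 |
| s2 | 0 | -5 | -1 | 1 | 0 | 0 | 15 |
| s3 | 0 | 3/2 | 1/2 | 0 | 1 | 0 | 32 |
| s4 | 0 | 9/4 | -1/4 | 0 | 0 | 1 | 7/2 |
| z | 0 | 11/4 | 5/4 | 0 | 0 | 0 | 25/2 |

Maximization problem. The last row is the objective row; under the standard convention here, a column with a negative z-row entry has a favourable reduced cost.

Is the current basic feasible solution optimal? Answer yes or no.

No objective-row coefficient is strictly negative, so no entering variable exists; the tableau is optimal.

yes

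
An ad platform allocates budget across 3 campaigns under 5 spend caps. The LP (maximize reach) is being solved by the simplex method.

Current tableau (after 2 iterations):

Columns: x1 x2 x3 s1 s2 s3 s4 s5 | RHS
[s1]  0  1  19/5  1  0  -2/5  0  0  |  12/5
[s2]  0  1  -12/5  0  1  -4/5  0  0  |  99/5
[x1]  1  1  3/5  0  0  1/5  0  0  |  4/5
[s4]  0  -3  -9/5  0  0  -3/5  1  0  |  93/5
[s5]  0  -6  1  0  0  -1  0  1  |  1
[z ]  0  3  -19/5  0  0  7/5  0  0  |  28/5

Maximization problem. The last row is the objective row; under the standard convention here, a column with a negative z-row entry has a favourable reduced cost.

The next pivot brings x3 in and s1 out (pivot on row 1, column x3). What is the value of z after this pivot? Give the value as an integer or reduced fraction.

8

Minimum ratio for x3: (12/5)/(19/5) = 12/19.
z changes by −(z-row coeff of x3)·ratio = −(-19/5)·(12/19) = 12/5.
New z = 28/5 + (12/5) = 8.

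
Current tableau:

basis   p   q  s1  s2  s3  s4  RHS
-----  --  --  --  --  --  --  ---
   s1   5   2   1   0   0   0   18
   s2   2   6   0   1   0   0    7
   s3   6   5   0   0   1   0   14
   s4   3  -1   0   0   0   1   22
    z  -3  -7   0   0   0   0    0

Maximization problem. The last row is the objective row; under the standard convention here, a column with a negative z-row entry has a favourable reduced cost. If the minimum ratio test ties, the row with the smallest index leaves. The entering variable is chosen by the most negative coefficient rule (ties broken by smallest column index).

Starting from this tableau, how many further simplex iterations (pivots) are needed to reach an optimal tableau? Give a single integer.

pivot: q in, s2 out → z = 49/6
pivot: p in, s3 out → z = 245/26
No improving column remains; optimal.

2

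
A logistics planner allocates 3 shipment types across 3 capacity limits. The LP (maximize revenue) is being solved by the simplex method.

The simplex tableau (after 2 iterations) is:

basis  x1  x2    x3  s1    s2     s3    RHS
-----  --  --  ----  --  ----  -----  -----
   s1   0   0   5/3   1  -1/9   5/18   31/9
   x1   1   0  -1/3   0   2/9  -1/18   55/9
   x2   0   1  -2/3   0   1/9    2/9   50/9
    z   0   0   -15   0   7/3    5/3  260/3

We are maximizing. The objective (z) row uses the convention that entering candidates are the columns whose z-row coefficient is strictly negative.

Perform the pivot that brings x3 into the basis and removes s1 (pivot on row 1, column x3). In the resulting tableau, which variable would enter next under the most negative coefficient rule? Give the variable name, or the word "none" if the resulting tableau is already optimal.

none

Pivot element 5/3. New z-row = old z-row − (-15)·(row 1/(5/3)).
Updated z-row coefficients: x1: 0, x2: 0, x3: 0, s1: 9, s2: 4/3, s3: 25/6.
No coefficient is strictly negative; the tableau after this pivot is optimal.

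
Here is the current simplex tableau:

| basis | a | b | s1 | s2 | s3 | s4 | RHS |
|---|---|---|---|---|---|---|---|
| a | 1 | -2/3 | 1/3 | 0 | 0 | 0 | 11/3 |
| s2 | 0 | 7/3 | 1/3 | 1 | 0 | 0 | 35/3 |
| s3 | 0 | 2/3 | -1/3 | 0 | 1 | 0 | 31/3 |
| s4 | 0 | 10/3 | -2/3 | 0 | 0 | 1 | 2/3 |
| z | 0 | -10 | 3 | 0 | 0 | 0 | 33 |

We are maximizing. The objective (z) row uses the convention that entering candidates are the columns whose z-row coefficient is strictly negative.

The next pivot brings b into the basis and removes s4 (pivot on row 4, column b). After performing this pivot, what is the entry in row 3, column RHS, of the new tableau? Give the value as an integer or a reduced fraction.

51/5

Pivot element is row 4, column b: 10/3.
Normalize row 4: new (row 4, RHS) = (2/3)/(10/3) = 1/5.
row 3 ← row 3 − (2/3)·(new row 4): 31/3 − (2/3)·(1/5) = 51/5.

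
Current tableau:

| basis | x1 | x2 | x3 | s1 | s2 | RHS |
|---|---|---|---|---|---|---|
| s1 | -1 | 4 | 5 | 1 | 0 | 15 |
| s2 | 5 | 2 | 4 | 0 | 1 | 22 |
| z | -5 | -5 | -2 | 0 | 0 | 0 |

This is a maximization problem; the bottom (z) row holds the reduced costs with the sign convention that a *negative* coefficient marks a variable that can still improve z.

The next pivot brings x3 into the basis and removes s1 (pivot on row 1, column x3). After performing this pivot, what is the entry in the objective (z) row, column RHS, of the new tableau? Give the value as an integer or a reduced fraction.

Pivot element is row 1, column x3: 5.
Normalize row 1: new (row 1, RHS) = 15/5 = 3.
z-row ← z-row − (-2)·(new row 1): 0 − (-2)·3 = 6.

6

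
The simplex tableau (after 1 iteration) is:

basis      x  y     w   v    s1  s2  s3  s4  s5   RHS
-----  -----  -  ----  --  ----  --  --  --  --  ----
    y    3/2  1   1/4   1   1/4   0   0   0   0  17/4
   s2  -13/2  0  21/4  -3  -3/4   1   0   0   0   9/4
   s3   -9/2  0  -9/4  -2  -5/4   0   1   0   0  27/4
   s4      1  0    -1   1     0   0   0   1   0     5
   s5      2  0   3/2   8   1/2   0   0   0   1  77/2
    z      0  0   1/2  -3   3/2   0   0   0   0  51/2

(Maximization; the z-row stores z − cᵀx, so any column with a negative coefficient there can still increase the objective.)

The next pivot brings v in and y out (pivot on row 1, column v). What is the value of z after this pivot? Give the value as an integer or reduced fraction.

153/4

Minimum ratio for v: (17/4)/1 = 17/4.
z changes by −(z-row coeff of v)·ratio = −(-3)·(17/4) = 51/4.
New z = 51/2 + (51/4) = 153/4.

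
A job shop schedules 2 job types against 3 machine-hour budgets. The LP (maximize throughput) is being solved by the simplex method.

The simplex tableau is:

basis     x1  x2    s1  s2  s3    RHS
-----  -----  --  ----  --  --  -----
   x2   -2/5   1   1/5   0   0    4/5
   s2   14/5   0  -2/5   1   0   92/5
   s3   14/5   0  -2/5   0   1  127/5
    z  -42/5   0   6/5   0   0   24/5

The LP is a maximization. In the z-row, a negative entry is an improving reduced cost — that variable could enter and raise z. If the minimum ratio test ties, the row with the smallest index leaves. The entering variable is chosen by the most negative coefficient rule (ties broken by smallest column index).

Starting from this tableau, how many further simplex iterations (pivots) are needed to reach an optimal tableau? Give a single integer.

1

pivot: x1 in, s2 out → z = 60
No improving column remains; optimal.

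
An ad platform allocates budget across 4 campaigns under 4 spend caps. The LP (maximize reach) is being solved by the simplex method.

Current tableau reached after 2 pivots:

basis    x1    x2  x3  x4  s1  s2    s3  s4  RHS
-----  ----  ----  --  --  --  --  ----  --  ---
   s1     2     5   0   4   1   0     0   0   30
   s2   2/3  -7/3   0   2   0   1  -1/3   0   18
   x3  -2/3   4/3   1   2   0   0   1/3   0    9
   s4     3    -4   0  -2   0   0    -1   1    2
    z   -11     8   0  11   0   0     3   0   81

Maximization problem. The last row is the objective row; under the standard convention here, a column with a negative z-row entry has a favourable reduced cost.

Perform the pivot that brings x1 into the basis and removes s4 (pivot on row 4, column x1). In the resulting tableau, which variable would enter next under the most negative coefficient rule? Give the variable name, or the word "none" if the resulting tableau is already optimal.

Pivot element 3. New z-row = old z-row − (-11)·(row 4/3).
Updated z-row coefficients: x1: 0, x2: -20/3, x3: 0, x4: 11/3, s1: 0, s2: 0, s3: -2/3, s4: 11/3.
The most negative is -20/3 in column x2, so x2 would enter next.

x2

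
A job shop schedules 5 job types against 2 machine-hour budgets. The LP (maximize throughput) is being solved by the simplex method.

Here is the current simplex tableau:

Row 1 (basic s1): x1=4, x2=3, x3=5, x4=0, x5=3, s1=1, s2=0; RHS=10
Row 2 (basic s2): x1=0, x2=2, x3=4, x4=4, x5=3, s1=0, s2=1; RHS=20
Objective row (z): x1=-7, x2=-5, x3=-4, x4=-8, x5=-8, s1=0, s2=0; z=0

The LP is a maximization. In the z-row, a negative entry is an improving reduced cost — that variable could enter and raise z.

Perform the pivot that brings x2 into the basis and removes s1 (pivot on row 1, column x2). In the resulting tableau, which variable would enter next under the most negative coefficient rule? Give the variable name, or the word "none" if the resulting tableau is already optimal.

Pivot element 3. New z-row = old z-row − (-5)·(row 1/3).
Updated z-row coefficients: x1: -1/3, x2: 0, x3: 13/3, x4: -8, x5: -3, s1: 5/3, s2: 0.
The most negative is -8 in column x4, so x4 would enter next.

x4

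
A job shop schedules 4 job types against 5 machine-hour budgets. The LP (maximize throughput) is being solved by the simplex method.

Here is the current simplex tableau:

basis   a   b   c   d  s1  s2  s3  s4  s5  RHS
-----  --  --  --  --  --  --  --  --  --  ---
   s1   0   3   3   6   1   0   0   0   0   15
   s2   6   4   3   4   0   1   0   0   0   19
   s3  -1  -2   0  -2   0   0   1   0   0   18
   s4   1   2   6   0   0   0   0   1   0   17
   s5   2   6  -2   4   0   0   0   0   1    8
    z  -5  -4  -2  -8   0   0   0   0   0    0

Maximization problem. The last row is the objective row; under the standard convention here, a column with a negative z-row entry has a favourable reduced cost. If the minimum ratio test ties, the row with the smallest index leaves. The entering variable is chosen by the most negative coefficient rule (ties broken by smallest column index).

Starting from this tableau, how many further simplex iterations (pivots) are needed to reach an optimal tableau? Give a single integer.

pivot: d in, s5 out → z = 16
pivot: c in, s1 out → z = 19
pivot: a in, s2 out → z = 315/13
No improving column remains; optimal.

3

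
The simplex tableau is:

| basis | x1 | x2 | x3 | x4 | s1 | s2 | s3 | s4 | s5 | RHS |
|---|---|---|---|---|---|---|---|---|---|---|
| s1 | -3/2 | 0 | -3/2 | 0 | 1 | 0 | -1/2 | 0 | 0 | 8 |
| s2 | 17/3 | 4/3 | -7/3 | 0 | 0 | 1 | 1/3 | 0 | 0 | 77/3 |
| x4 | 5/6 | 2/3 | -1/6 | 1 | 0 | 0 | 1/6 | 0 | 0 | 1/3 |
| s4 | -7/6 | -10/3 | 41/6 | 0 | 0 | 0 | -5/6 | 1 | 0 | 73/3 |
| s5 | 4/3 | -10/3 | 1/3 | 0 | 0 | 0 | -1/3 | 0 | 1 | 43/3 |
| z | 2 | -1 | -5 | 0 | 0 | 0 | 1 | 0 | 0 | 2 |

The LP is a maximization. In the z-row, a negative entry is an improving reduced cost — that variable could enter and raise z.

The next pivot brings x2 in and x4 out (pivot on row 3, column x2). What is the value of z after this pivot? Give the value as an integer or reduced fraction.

5/2

Minimum ratio for x2: (1/3)/(2/3) = 1/2.
z changes by −(z-row coeff of x2)·ratio = −(-1)·(1/2) = 1/2.
New z = 2 + (1/2) = 5/2.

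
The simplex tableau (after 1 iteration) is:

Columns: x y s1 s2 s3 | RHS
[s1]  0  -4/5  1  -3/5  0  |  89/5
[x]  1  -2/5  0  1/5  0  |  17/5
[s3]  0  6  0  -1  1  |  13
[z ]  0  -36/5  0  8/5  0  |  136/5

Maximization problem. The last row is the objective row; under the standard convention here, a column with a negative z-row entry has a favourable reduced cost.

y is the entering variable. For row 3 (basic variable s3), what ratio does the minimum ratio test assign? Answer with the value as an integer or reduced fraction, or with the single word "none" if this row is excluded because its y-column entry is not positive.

13/6

Ratio = RHS / (y entry) = 13 / 6 = 13/6.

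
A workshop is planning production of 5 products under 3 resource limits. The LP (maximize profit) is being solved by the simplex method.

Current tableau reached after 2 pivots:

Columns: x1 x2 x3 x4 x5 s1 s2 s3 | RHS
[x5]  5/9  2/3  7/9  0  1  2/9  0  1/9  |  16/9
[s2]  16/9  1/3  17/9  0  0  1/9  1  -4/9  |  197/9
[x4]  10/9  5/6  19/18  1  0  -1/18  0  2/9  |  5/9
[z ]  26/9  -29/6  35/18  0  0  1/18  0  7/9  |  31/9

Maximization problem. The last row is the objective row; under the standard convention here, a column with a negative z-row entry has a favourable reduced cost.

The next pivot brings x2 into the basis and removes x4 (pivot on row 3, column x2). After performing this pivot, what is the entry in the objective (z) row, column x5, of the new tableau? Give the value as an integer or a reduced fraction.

Pivot element is row 3, column x2: 5/6.
Normalize row 3: new (row 3, x5) = 0/(5/6) = 0.
z-row ← z-row − (-29/6)·(new row 3): 0 − (-29/6)·0 = 0.

0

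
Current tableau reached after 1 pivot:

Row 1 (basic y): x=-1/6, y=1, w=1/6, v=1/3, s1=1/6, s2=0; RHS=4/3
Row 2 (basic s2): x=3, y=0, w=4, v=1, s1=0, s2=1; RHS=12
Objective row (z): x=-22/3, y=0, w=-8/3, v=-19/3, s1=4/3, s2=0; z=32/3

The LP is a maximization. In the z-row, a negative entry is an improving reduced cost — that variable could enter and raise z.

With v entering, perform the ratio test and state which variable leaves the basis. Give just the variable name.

y

Ratios: row 1 (y): (4/3)/(1/3) = 4; row 2 (s2): 12/1 = 12.
Minimum ratio 4 is in the y row, so y leaves.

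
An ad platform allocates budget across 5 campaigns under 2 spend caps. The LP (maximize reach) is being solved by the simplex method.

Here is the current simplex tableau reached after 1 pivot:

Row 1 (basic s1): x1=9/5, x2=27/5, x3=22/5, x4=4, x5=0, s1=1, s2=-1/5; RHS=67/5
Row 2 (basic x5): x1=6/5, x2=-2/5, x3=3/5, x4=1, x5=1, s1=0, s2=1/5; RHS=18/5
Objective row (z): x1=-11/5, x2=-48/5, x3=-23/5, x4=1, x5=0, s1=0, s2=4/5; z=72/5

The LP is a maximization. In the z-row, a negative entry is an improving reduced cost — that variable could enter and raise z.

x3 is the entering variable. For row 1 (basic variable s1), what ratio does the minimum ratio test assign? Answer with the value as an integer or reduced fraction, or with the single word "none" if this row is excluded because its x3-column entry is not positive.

67/22

Ratio = RHS / (x3 entry) = (67/5) / (22/5) = 67/22.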